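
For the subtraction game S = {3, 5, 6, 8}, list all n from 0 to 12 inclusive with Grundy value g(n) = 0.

Compute g(0), g(1), … for moves {3, 5, 6, 8}:
g(0) = mex{} = 0
g(1) = mex{} = 0
g(2) = mex{} = 0
g(3) = mex{0} = 1
g(4) = mex{0} = 1
g(5) = mex{0} = 1
g(6) = mex{0,1} = 2
g(7) = mex{0,1} = 2
g(8) = mex{0,1} = 2
g(9) = mex{0,1,2} = 3
g(10) = mex{0,1,2} = 3
g(11) = mex{1,2} = 0
g(12) = mex{1,2,3} = 0
The P-positions (g = 0) in 0..12 are 0, 1, 2, 11, 12.

0, 1, 2, 11, 12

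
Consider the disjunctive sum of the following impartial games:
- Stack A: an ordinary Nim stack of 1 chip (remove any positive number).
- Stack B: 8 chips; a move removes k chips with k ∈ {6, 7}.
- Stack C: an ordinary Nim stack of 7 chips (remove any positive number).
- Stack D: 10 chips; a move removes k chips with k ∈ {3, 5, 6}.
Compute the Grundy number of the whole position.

Stack A is a plain Nim stack of size 1, so its Grundy value is 1.
For stack B, compute g(0), g(1), … with moves {6, 7}:
k:     0  1  2  3  4  5  6  7  8
g(k):  0  0  0  0  0  0  1  1  1
So g(8) = 1.
Stack C is a plain Nim stack of size 7, so its Grundy value is 7.
For stack D, compute g(0), g(1), … with moves {3, 5, 6}:
k:     0  1  2  3  4  5  6  7  8  9 10
g(k):  0  0  0  1  1  1  2  2  2  0  0
So g(10) = 0.
By the Sprague-Grundy theorem, the Grundy value of a sum of independent games is the XOR of the component values.
Combined value = 1 ⊕ 1 ⊕ 7 ⊕ 0 = 7.

7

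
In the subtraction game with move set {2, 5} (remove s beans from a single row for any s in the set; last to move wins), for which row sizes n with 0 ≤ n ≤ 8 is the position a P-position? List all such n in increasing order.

0, 1, 4, 7, 8

Build the Grundy sequence with g(k) = mex{g(k−s) : s ∈ {2, 5}, s ≤ k}:
k:     0  1  2  3  4  5  6  7  8
g(k):  0  0  1  1  0  2  1  0  0
The P-positions (g = 0) in 0..8 are 0, 1, 4, 7, 8.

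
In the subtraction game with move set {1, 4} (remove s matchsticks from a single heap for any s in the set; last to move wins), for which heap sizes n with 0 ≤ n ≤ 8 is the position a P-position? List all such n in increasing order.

0, 2, 5, 7

Compute g(0), g(1), … for moves {1, 4}:
g(0) = mex{} = 0
g(1) = mex{0} = 1
g(2) = mex{1} = 0
g(3) = mex{0} = 1
g(4) = mex{0,1} = 2
g(5) = mex{1,2} = 0
g(6) = mex{0} = 1
g(7) = mex{1} = 0
g(8) = mex{0,2} = 1
The P-positions (g = 0) in 0..8 are 0, 2, 5, 7.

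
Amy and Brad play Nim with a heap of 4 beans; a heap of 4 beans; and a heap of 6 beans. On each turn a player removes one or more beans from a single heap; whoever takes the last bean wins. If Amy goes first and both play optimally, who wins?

Nim-sum: 4 ^ 4 ^ 6 = 6.
The nim-sum is 6 ≠ 0, so this is an N-position: the player to move can win; Amy has a winning move.

Amy wins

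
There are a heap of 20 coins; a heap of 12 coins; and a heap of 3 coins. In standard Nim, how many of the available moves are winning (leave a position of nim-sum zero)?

1

Compute the nim-sum pairwise:
20 ⊕ 12 = 24
24 ⊕ 3 = 27
The overall nim-sum is X = 27. A heap of size p has a winning move iff p XOR X < p (reduce it to p XOR X).
  20: 20 XOR 27 = 15 < 20 — winning move (to 15).
  12: 12 XOR 27 = 23 ≥ 12 — no move.
  3: 3 XOR 27 = 24 ≥ 3 — no move.
That gives 1 winning move.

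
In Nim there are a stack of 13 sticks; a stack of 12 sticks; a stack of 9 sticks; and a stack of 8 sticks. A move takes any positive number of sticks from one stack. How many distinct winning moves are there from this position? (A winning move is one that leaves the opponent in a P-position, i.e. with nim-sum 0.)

Nim-sum: 13 ⊕ 12 ⊕ 9 ⊕ 8 = 0.
The nim-sum is already 0, so every move leaves a nonzero nim-sum — there are no winning moves.

0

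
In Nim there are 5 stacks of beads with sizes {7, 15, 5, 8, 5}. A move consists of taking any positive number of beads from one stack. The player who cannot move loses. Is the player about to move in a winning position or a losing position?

Compute the nim-sum pairwise:
7 ^ 15 = 8
8 ^ 5 = 13
13 ^ 8 = 5
5 ^ 5 = 0
The nim-sum is 0, so this is a P-position: the player to move is in a losing position under optimal play.

Losing position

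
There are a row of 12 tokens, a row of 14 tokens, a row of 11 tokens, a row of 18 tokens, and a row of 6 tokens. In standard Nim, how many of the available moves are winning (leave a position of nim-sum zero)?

1

Nim-sum: 12 XOR 14 XOR 11 XOR 18 XOR 6 = 29.
The overall nim-sum is X = 29. A row of size p has a winning move iff p XOR X < p (reduce it to p XOR X).
  12: 12 XOR 29 = 17 ≥ 12 — no move.
  14: 14 XOR 29 = 19 ≥ 14 — no move.
  11: 11 XOR 29 = 22 ≥ 11 — no move.
  18: 18 XOR 29 = 15 < 18 — winning move (to 15).
  6: 6 XOR 29 = 27 ≥ 6 — no move.
That gives 1 winning move.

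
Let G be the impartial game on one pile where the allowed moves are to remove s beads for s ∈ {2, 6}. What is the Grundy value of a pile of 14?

1

Build the Grundy sequence with g(k) = mex{g(k−s) : s ∈ {2, 6}, s ≤ k}:
k:     0  1  2  3  4  5  6  7  8  9 10 11 12 13 14
g(k):  0  0  1  1  0  0  1  1  0  0  1  1  0  0  1
So g(14) = 1.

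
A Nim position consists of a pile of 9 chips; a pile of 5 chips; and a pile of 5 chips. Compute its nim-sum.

Nim-sum: 9 ^ 5 ^ 5 = 9.

9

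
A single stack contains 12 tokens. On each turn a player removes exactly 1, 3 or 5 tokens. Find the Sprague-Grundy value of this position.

0

Compute g(0), g(1), … for moves {1, 3, 5}:
k:     0  1  2  3  4  5  6  7  8  9 10 11 12
g(k):  0  1  0  1  0  1  0  1  0  1  0  1  0
So g(12) = 0.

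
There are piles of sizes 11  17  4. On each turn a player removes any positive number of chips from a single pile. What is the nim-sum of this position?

30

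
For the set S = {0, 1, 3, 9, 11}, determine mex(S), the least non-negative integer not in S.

2

The values 0, 1 are all present; 2 is the first non-negative integer missing from the set.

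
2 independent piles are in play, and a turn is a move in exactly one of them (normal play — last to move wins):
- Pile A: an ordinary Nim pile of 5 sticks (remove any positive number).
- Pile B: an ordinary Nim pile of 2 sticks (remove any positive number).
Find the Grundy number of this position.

7

Pile A is a plain Nim pile of size 5, so its Grundy value is 5.
Pile B is a plain Nim pile of size 2, so its Grundy value is 2.
The value of a disjunctive sum is the nim-sum of the parts.
Combined value = 5 XOR 2 = 7.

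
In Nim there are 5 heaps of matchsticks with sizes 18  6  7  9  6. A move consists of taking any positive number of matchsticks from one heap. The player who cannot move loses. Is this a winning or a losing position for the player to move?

Bitwise XOR of the heap sizes:
  10010  (18)
  00110  (6)
  00111  (7)
  01001  (9)
  00110  (6)
  -----
  11100  (28)
The nim-sum is 28 ≠ 0, so this is an N-position: the player to move can win.

Winning position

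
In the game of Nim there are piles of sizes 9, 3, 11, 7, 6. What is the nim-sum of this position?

Nim-sum: 9 ^ 3 ^ 11 ^ 7 ^ 6 = 0.

0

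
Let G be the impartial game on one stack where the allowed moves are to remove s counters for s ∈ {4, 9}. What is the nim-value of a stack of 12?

Compute g(0), g(1), … for moves {4, 9}:
g(0) = mex{} = 0
g(1) = mex{} = 0
g(2) = mex{} = 0
g(3) = mex{} = 0
g(4) = mex{0} = 1
g(5) = mex{0} = 1
g(6) = mex{0} = 1
g(7) = mex{0} = 1
g(8) = mex{1} = 0
g(9) = mex{0,1} = 2
g(10) = mex{0,1} = 2
g(11) = mex{0,1} = 2
g(12) = mex{0} = 1
So g(12) = 1.

1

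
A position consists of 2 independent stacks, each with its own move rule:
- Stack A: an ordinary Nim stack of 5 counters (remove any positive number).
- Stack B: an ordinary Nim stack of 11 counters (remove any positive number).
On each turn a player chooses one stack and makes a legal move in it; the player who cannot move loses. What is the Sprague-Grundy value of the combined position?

14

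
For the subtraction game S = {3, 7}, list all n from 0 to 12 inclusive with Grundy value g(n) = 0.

Grundy values for subtraction set {3, 7}:
g(0) = mex{} = 0
g(1) = mex{} = 0
g(2) = mex{} = 0
g(3) = mex{0} = 1
g(4) = mex{0} = 1
g(5) = mex{0} = 1
g(6) = mex{1} = 0
g(7) = mex{0,1} = 2
g(8) = mex{0,1} = 2
g(9) = mex{0} = 1
g(10) = mex{1,2} = 0
g(11) = mex{1,2} = 0
g(12) = mex{1} = 0
The P-positions (g = 0) in 0..12 are 0, 1, 2, 6, 10, 11, 12.

0, 1, 2, 6, 10, 11, 12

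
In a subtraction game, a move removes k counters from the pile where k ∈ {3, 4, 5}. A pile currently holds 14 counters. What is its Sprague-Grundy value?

2

Build the Grundy sequence with g(k) = mex{g(k−s) : s ∈ {3, 4, 5}, s ≤ k}:
k:     0  1  2  3  4  5  6  7  8  9 10 11 12 13 14
g(k):  0  0  0  1  1  1  2  2  0  0  0  1  1  1  2
So g(14) = 2.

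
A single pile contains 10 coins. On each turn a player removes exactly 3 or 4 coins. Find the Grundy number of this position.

Build the Grundy sequence with g(k) = mex{g(k−s) : s ∈ {3, 4}, s ≤ k}:
k:     0  1  2  3  4  5  6  7  8  9 10
g(k):  0  0  0  1  1  1  2  0  0  0  1
So g(10) = 1.

1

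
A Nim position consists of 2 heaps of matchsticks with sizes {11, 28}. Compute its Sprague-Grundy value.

23

Nim-sum: 11 XOR 28 = 23.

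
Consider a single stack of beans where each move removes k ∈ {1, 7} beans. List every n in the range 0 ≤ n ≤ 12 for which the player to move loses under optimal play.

0, 2, 4, 6, 8, 10, 12

Build the Grundy sequence with g(k) = mex{g(k−s) : s ∈ {1, 7}, s ≤ k}:
g(0) = mex{} = 0
g(1) = mex{0} = 1
g(2) = mex{1} = 0
g(3) = mex{0} = 1
g(4) = mex{1} = 0
g(5) = mex{0} = 1
g(6) = mex{1} = 0
g(7) = mex{0} = 1
g(8) = mex{1} = 0
g(9) = mex{0} = 1
g(10) = mex{1} = 0
g(11) = mex{0} = 1
g(12) = mex{1} = 0
The P-positions (g = 0) in 0..12 are 0, 2, 4, 6, 8, 10, 12.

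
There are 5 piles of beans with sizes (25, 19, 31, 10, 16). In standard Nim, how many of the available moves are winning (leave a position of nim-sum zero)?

In binary:
  11001  (25)
  10011  (19)
  11111  (31)
  01010  (10)
  10000  (16)
  -----
  01111  (15)
The overall nim-sum is X = 15. A pile of size p has a winning move iff p XOR X < p (reduce it to p XOR X).
  25: 25 XOR 15 = 22 < 25 — winning move (to 22).
  19: 19 XOR 15 = 28 ≥ 19 — no move.
  31: 31 XOR 15 = 16 < 31 — winning move (to 16).
  10: 10 XOR 15 = 5 < 10 — winning move (to 5).
  16: 16 XOR 15 = 31 ≥ 16 — no move.
That gives 3 winning moves.

3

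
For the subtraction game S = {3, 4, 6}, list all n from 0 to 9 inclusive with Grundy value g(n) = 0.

Grundy values for subtraction set {3, 4, 6}:
k:     0  1  2  3  4  5  6  7  8  9
g(k):  0  0  0  1  1  1  2  2  2  0
The P-positions (g = 0) in 0..9 are 0, 1, 2, 9.

0, 1, 2, 9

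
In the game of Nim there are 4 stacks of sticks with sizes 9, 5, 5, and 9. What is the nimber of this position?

0

Compute the nim-sum pairwise:
9 ^ 5 = 12
12 ^ 5 = 9
9 ^ 9 = 0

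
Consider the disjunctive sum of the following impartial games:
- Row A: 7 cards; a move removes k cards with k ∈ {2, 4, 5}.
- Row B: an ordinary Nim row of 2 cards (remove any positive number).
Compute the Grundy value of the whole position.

Grundy values for row A (subtraction set {2, 4, 5}):
k:     0  1  2  3  4  5  6  7
g(k):  0  0  1  1  2  2  3  0
So g(7) = 0.
Row B is a plain Nim row of size 2, so its Grundy value is 2.
The value of a disjunctive sum is the nim-sum of the parts.
Combined value = 0 ⊕ 2 = 2.

2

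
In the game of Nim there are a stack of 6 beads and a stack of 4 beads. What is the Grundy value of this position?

2

Nim-sum: 6 ⊕ 4 = 2.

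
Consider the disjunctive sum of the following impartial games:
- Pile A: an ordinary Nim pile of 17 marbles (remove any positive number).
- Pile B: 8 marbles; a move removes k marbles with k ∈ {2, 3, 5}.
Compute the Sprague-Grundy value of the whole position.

17

Pile A is a plain Nim pile of size 17, so its Grundy value is 17.
Grundy values for pile B (subtraction set {2, 3, 5}):
g(0) = mex{} = 0
g(1) = mex{} = 0
g(2) = mex{0} = 1
g(3) = mex{0} = 1
g(4) = mex{0,1} = 2
g(5) = mex{0,1} = 2
g(6) = mex{0,1,2} = 3
g(7) = mex{1,2} = 0
g(8) = mex{1,2,3} = 0
So g(8) = 0.
By the Sprague-Grundy theorem, the Grundy value of a sum of independent games is the XOR of the component values.
Combined value = 17 ⊕ 0 = 17.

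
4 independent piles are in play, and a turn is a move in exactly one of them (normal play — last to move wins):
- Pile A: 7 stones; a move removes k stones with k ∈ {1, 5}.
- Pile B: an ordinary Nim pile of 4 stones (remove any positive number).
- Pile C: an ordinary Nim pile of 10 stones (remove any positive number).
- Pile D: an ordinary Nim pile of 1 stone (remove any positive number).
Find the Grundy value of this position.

14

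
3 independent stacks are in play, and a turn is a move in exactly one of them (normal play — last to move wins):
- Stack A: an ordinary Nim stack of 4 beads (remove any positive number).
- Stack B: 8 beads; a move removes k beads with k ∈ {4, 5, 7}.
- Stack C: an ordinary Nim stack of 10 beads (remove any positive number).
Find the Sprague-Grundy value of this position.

12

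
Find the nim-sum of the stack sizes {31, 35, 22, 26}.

48

In binary:
  011111  (31)
  100011  (35)
  010110  (22)
  011010  (26)
  ------
  110000  (48)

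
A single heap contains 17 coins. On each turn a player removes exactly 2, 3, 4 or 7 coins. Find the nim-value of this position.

0

Build the Grundy sequence with g(k) = mex{g(k−s) : s ∈ {2, 3, 4, 7}, s ≤ k}:
k:     0  1  2  3  4  5  6  7  8  9 10 11 12 13 14 15 16 17
g(k):  0  0  1  1  2  2  0  3  1  4  2  0  0  1  1  2  2  0
So g(17) = 0.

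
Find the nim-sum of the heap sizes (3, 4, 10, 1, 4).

8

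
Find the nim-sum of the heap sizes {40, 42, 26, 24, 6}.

Nim-sum: 40 ^ 42 ^ 26 ^ 24 ^ 6 = 6.

6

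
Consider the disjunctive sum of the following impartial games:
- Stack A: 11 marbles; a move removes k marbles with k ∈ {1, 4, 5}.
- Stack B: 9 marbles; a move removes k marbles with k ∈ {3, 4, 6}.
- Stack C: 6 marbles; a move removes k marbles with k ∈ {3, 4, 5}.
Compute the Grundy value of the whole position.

3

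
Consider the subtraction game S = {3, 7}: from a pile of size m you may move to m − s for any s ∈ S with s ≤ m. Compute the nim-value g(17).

2

Build the Grundy sequence with g(k) = mex{g(k−s) : s ∈ {3, 7}, s ≤ k}:
k:     0  1  2  3  4  5  6  7  8  9 10 11 12 13 14 15 16 17
g(k):  0  0  0  1  1  1  0  2  2  1  0  0  0  1  1  1  0  2
So g(17) = 2.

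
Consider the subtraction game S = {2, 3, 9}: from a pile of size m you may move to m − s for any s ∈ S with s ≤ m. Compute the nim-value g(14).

Build the Grundy sequence with g(k) = mex{g(k−s) : s ∈ {2, 3, 9}, s ≤ k}:
g(0) = mex{} = 0
g(1) = mex{} = 0
g(2) = mex{0} = 1
g(3) = mex{0} = 1
g(4) = mex{0,1} = 2
g(5) = mex{1} = 0
g(6) = mex{1,2} = 0
g(7) = mex{0,2} = 1
g(8) = mex{0} = 1
g(9) = mex{0,1} = 2
g(10) = mex{0,1} = 2
g(11) = mex{1,2} = 0
g(12) = mex{1,2} = 0
g(13) = mex{0,2} = 1
g(14) = mex{0} = 1
So g(14) = 1.

1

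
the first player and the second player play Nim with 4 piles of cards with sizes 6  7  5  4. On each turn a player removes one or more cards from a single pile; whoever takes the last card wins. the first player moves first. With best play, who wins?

Compute the nim-sum pairwise:
6 ^ 7 = 1
1 ^ 5 = 4
4 ^ 4 = 0
The nim-sum is 0, so this is a P-position: the player to move is in a losing position under optimal play; the first player is about to move from it and so loses — the second player wins.

the second player wins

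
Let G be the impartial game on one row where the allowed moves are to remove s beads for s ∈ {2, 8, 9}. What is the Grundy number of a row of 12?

2

Build the Grundy sequence with g(k) = mex{g(k−s) : s ∈ {2, 8, 9}, s ≤ k}:
k:     0  1  2  3  4  5  6  7  8  9 10 11 12
g(k):  0  0  1  1  0  0  1  1  2  2  3  0  2
So g(12) = 2.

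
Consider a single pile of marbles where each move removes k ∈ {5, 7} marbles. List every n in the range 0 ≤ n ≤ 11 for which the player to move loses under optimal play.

0, 1, 2, 3, 4

Compute g(0), g(1), … for moves {5, 7}:
k:     0  1  2  3  4  5  6  7  8  9 10 11
g(k):  0  0  0  0  0  1  1  1  1  1  2  2
The P-positions (g = 0) in 0..11 are 0, 1, 2, 3, 4.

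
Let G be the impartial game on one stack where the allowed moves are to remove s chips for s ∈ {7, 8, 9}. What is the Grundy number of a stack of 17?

0

Build the Grundy sequence with g(k) = mex{g(k−s) : s ∈ {7, 8, 9}, s ≤ k}:
k:     0  1  2  3  4  5  6  7  8  9 10 11 12 13 14 15 16 17
g(k):  0  0  0  0  0  0  0  1  1  1  1  1  1  1  2  2  0  0
So g(17) = 0.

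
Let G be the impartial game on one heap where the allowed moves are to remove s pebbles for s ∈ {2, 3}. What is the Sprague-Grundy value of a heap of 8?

1

Grundy values for subtraction set {2, 3}:
g(0) = mex{} = 0
g(1) = mex{} = 0
g(2) = mex{0} = 1
g(3) = mex{0} = 1
g(4) = mex{0,1} = 2
g(5) = mex{1} = 0
g(6) = mex{1,2} = 0
g(7) = mex{0,2} = 1
g(8) = mex{0} = 1
So g(8) = 1.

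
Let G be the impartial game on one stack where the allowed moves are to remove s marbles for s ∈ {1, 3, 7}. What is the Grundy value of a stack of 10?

Compute g(0), g(1), … for moves {1, 3, 7}:
g(0) = mex{} = 0
g(1) = mex{0} = 1
g(2) = mex{1} = 0
g(3) = mex{0} = 1
g(4) = mex{1} = 0
g(5) = mex{0} = 1
g(6) = mex{1} = 0
g(7) = mex{0} = 1
g(8) = mex{1} = 0
g(9) = mex{0} = 1
g(10) = mex{1} = 0
So g(10) = 0.

0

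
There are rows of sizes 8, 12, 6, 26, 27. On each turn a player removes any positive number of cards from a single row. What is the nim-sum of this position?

Compute the nim-sum pairwise:
8 XOR 12 = 4
4 XOR 6 = 2
2 XOR 26 = 24
24 XOR 27 = 3

3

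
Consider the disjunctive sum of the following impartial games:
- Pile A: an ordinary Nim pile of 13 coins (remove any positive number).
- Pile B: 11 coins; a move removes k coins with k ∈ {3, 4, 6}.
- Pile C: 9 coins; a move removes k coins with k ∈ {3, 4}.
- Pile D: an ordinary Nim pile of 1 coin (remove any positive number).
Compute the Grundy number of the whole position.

12

Pile A is a plain Nim pile of size 13, so its Grundy value is 13.
For pile B, compute g(0), g(1), … with moves {3, 4, 6}:
k:     0  1  2  3  4  5  6  7  8  9 10 11
g(k):  0  0  0  1  1  1  2  2  2  0  0  0
So g(11) = 0.
For pile C, compute g(0), g(1), … with moves {3, 4}:
k:     0  1  2  3  4  5  6  7  8  9
g(k):  0  0  0  1  1  1  2  0  0  0
So g(9) = 0.
Pile D is a plain Nim pile of size 1, so its Grundy value is 1.
By the Sprague-Grundy theorem, the Grundy value of a sum of independent games is the XOR of the component values.
Combined value = 13 ⊕ 0 ⊕ 0 ⊕ 1 = 12.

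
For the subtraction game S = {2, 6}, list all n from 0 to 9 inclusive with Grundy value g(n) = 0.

0, 1, 4, 5, 8, 9

Grundy values for subtraction set {2, 6}:
g(0) = mex{} = 0
g(1) = mex{} = 0
g(2) = mex{0} = 1
g(3) = mex{0} = 1
g(4) = mex{1} = 0
g(5) = mex{1} = 0
g(6) = mex{0} = 1
g(7) = mex{0} = 1
g(8) = mex{1} = 0
g(9) = mex{1} = 0
The P-positions (g = 0) in 0..9 are 0, 1, 4, 5, 8, 9.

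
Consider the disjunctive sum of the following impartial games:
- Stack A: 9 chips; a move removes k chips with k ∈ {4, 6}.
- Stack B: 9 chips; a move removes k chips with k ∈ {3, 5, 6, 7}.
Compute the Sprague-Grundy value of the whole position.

1

For stack A, compute g(0), g(1), … with moves {4, 6}:
g(0) = mex{} = 0
g(1) = mex{} = 0
g(2) = mex{} = 0
g(3) = mex{} = 0
g(4) = mex{0} = 1
g(5) = mex{0} = 1
g(6) = mex{0} = 1
g(7) = mex{0} = 1
g(8) = mex{0,1} = 2
g(9) = mex{0,1} = 2
So g(9) = 2.
For stack B, compute g(0), g(1), … with moves {3, 5, 6, 7}:
g(0) = mex{} = 0
g(1) = mex{} = 0
g(2) = mex{} = 0
g(3) = mex{0} = 1
g(4) = mex{0} = 1
g(5) = mex{0} = 1
g(6) = mex{0,1} = 2
g(7) = mex{0,1} = 2
g(8) = mex{0,1} = 2
g(9) = mex{0,1,2} = 3
So g(9) = 3.
The value of a disjunctive sum is the nim-sum of the parts.
Combined value = 2 ⊕ 3 = 1.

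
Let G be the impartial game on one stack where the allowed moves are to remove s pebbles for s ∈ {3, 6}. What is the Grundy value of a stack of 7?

2

Compute g(0), g(1), … for moves {3, 6}:
k:     0  1  2  3  4  5  6  7
g(k):  0  0  0  1  1  1  2  2
So g(7) = 2.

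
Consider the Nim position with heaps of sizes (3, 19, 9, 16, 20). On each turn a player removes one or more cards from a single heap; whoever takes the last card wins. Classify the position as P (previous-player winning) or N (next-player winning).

N-position

Nim-sum: 3 ⊕ 19 ⊕ 9 ⊕ 16 ⊕ 20 = 29.
The nim-sum is 29 ≠ 0, so this is an N-position: the player to move can win.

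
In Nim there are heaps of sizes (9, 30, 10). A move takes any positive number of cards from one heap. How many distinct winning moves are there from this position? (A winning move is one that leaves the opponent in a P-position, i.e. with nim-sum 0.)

1

Nim-sum: 9 XOR 30 XOR 10 = 29.
The overall nim-sum is X = 29. A heap of size p has a winning move iff p XOR X < p (reduce it to p XOR X).
  9: 9 XOR 29 = 20 ≥ 9 — no move.
  30: 30 XOR 29 = 3 < 30 — winning move (to 3).
  10: 10 XOR 29 = 23 ≥ 10 — no move.
That gives 1 winning move.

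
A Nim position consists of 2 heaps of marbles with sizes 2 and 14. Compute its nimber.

12

Compute the nim-sum pairwise:
2 ⊕ 14 = 12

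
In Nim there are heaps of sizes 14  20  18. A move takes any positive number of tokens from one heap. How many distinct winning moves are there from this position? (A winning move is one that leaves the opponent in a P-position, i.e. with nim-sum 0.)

1

Compute the nim-sum pairwise:
14 XOR 20 = 26
26 XOR 18 = 8
The overall nim-sum is X = 8. A heap of size p has a winning move iff p XOR X < p (reduce it to p XOR X).
  14: 14 XOR 8 = 6 < 14 — winning move (to 6).
  20: 20 XOR 8 = 28 ≥ 20 — no move.
  18: 18 XOR 8 = 26 ≥ 18 — no move.
That gives 1 winning move.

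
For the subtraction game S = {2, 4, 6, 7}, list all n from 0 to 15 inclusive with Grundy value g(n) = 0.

0, 1, 9, 10

Compute g(0), g(1), … for moves {2, 4, 6, 7}:
k:     0  1  2  3  4  5  6  7  8  9 10 11 12 13 14 15
g(k):  0  0  1  1  2  2  3  3  4  0  0  1  1  2  2  3
The P-positions (g = 0) in 0..15 are 0, 1, 9, 10.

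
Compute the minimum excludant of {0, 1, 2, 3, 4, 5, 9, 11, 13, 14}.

The values 0, 1, 2, 3, 4, 5 are all present; 6 is the first non-negative integer missing from the set.

6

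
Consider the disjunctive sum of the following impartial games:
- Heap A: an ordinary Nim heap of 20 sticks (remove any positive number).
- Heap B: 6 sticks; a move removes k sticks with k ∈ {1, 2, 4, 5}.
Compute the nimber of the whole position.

20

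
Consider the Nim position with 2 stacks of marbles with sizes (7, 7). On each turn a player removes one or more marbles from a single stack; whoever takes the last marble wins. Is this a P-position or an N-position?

Nim-sum: 7 ^ 7 = 0.
The nim-sum is 0, so this is a P-position: the player to move is in a losing position under optimal play.

P-position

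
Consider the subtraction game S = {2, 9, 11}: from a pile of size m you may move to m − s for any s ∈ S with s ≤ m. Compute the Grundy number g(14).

3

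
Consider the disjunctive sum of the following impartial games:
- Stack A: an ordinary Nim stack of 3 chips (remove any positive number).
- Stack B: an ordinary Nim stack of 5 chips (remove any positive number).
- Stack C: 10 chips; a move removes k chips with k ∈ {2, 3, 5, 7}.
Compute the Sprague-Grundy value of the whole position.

6

Stack A is a plain Nim stack of size 3, so its Grundy value is 3.
Stack B is a plain Nim stack of size 5, so its Grundy value is 5.
Grundy values for stack C (subtraction set {2, 3, 5, 7}):
k:     0  1  2  3  4  5  6  7  8  9 10
g(k):  0  0  1  1  2  2  3  3  4  0  0
So g(10) = 0.
By the Sprague-Grundy theorem, the Grundy value of a sum of independent games is the XOR of the component values.
Combined value = 3 ⊕ 5 ⊕ 0 = 6.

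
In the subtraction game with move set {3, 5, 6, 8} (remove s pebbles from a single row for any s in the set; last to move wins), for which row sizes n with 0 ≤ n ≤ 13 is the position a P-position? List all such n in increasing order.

0, 1, 2, 11, 12, 13

Build the Grundy sequence with g(k) = mex{g(k−s) : s ∈ {3, 5, 6, 8}, s ≤ k}:
k:     0  1  2  3  4  5  6  7  8  9 10 11 12 13
g(k):  0  0  0  1  1  1  2  2  2  3  3  0  0  0
The P-positions (g = 0) in 0..13 are 0, 1, 2, 11, 12, 13.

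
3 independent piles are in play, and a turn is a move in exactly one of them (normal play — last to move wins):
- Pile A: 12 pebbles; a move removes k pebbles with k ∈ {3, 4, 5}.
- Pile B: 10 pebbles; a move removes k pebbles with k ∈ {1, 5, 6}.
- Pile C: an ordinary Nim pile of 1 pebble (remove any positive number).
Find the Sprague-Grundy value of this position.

For pile A, compute g(0), g(1), … with moves {3, 4, 5}:
k:     0  1  2  3  4  5  6  7  8  9 10 11 12
g(k):  0  0  0  1  1  1  2  2  0  0  0  1  1
So g(12) = 1.
For pile B, compute g(0), g(1), … with moves {1, 5, 6}:
k:     0  1  2  3  4  5  6  7  8  9 10
g(k):  0  1  0  1  0  1  2  3  2  3  2
So g(10) = 2.
Pile C is a plain Nim pile of size 1, so its Grundy value is 1.
By the Sprague-Grundy theorem, the Grundy value of a sum of independent games is the XOR of the component values.
Combined value = 1 XOR 2 XOR 1 = 2.

2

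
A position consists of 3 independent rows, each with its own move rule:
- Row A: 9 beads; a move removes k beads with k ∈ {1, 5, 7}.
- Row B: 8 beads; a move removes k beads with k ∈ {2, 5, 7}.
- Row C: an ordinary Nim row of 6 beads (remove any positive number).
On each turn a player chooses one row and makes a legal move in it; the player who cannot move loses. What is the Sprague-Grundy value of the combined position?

5

Build the Grundy sequence for row A with g(k) = mex{g(k−s) : s ∈ {1, 5, 7}, s ≤ k}:
g(0) = mex{} = 0
g(1) = mex{0} = 1
g(2) = mex{1} = 0
g(3) = mex{0} = 1
g(4) = mex{1} = 0
g(5) = mex{0} = 1
g(6) = mex{1} = 0
g(7) = mex{0} = 1
g(8) = mex{1} = 0
g(9) = mex{0} = 1
So g(9) = 1.
For row B, compute g(0), g(1), … with moves {2, 5, 7}:
g(0) = mex{} = 0
g(1) = mex{} = 0
g(2) = mex{0} = 1
g(3) = mex{0} = 1
g(4) = mex{1} = 0
g(5) = mex{0,1} = 2
g(6) = mex{0} = 1
g(7) = mex{0,1,2} = 3
g(8) = mex{0,1} = 2
So g(8) = 2.
Row C is a plain Nim row of size 6, so its Grundy value is 6.
By the Sprague-Grundy theorem, the Grundy value of a sum of independent games is the XOR of the component values.
Combined value = 1 XOR 2 XOR 6 = 5.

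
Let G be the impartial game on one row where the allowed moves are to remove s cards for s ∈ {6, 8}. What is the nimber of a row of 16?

Grundy values for subtraction set {6, 8}:
k:     0  1  2  3  4  5  6  7  8  9 10 11 12 13 14 15 16
g(k):  0  0  0  0  0  0  1  1  1  1  1  1  2  2  0  0  0
So g(16) = 0.

0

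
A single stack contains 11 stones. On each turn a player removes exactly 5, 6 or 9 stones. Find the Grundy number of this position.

2

Compute g(0), g(1), … for moves {5, 6, 9}:
k:     0  1  2  3  4  5  6  7  8  9 10 11
g(k):  0  0  0  0  0  1  1  1  1  1  2  2
So g(11) = 2.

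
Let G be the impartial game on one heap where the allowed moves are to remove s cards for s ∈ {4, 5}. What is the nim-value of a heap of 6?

Build the Grundy sequence with g(k) = mex{g(k−s) : s ∈ {4, 5}, s ≤ k}:
k:     0  1  2  3  4  5  6
g(k):  0  0  0  0  1  1  1
So g(6) = 1.

1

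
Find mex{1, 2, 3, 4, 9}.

0

0 is not in the set, so the mex is 0.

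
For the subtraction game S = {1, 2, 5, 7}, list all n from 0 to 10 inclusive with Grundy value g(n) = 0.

0, 3, 6, 9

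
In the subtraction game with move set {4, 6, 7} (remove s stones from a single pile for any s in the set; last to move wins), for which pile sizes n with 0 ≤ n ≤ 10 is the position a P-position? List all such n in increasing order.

Build the Grundy sequence with g(k) = mex{g(k−s) : s ∈ {4, 6, 7}, s ≤ k}:
g(0) = mex{} = 0
g(1) = mex{} = 0
g(2) = mex{} = 0
g(3) = mex{} = 0
g(4) = mex{0} = 1
g(5) = mex{0} = 1
g(6) = mex{0} = 1
g(7) = mex{0} = 1
g(8) = mex{0,1} = 2
g(9) = mex{0,1} = 2
g(10) = mex{0,1} = 2
The P-positions (g = 0) in 0..10 are 0, 1, 2, 3.

0, 1, 2, 3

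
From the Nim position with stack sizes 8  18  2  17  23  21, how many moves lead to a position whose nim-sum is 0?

1

Bitwise XOR of the heap sizes:
  01000  (8)
  10010  (18)
  00010  (2)
  10001  (17)
  10111  (23)
  10101  (21)
  -----
  01011  (11)
The overall nim-sum is X = 11. A stack of size p has a winning move iff p XOR X < p (reduce it to p XOR X).
  8: 8 XOR 11 = 3 < 8 — winning move (to 3).
  18: 18 XOR 11 = 25 ≥ 18 — no move.
  2: 2 XOR 11 = 9 ≥ 2 — no move.
  17: 17 XOR 11 = 26 ≥ 17 — no move.
  23: 23 XOR 11 = 28 ≥ 23 — no move.
  21: 21 XOR 11 = 30 ≥ 21 — no move.
That gives 1 winning move.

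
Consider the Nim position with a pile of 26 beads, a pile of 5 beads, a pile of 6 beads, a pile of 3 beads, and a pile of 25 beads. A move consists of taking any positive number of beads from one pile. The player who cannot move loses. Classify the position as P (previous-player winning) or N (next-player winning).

N-position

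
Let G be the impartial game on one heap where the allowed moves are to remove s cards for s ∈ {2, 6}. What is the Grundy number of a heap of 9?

Grundy values for subtraction set {2, 6}:
g(0) = mex{} = 0
g(1) = mex{} = 0
g(2) = mex{0} = 1
g(3) = mex{0} = 1
g(4) = mex{1} = 0
g(5) = mex{1} = 0
g(6) = mex{0} = 1
g(7) = mex{0} = 1
g(8) = mex{1} = 0
g(9) = mex{1} = 0
So g(9) = 0.

0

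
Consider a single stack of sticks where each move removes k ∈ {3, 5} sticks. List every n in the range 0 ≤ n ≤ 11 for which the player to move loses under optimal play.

0, 1, 2, 8, 9, 10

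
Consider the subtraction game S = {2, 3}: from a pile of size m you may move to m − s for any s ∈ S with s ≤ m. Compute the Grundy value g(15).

0

Grundy values for subtraction set {2, 3}:
k:     0  1  2  3  4  5  6  7  8  9 10 11 12 13 14 15
g(k):  0  0  1  1  2  0  0  1  1  2  0  0  1  1  2  0
So g(15) = 0.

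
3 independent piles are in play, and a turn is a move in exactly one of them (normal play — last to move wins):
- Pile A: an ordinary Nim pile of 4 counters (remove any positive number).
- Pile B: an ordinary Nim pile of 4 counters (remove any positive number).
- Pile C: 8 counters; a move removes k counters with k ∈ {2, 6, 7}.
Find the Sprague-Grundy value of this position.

Pile A is a plain Nim pile of size 4, so its Grundy value is 4.
Pile B is a plain Nim pile of size 4, so its Grundy value is 4.
Grundy values for pile C (subtraction set {2, 6, 7}):
g(0) = mex{} = 0
g(1) = mex{} = 0
g(2) = mex{0} = 1
g(3) = mex{0} = 1
g(4) = mex{1} = 0
g(5) = mex{1} = 0
g(6) = mex{0} = 1
g(7) = mex{0} = 1
g(8) = mex{0,1} = 2
So g(8) = 2.
By the Sprague-Grundy theorem, the Grundy value of a sum of independent games is the XOR of the component values.
Combined value = 4 ⊕ 4 ⊕ 2 = 2.

2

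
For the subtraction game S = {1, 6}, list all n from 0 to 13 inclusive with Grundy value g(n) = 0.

0, 2, 4, 7, 9, 11

Build the Grundy sequence with g(k) = mex{g(k−s) : s ∈ {1, 6}, s ≤ k}:
k:     0  1  2  3  4  5  6  7  8  9 10 11 12 13
g(k):  0  1  0  1  0  1  2  0  1  0  1  0  1  2
The P-positions (g = 0) in 0..13 are 0, 2, 4, 7, 9, 11.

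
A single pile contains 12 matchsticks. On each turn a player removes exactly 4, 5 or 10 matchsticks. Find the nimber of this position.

Build the Grundy sequence with g(k) = mex{g(k−s) : s ∈ {4, 5, 10}, s ≤ k}:
g(0) = mex{} = 0
g(1) = mex{} = 0
g(2) = mex{} = 0
g(3) = mex{} = 0
g(4) = mex{0} = 1
g(5) = mex{0} = 1
g(6) = mex{0} = 1
g(7) = mex{0} = 1
g(8) = mex{0,1} = 2
g(9) = mex{1} = 0
g(10) = mex{0,1} = 2
g(11) = mex{0,1} = 2
g(12) = mex{0,1,2} = 3
So g(12) = 3.

3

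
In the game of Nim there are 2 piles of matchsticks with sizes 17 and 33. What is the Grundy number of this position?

Compute the nim-sum pairwise:
17 ⊕ 33 = 48

48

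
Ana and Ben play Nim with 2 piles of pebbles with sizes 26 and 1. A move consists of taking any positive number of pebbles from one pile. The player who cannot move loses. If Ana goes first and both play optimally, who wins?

Ana wins

Compute the nim-sum pairwise:
26 XOR 1 = 27
The nim-sum is 27 ≠ 0, so this is an N-position: the player to move can win; Ana has a winning move.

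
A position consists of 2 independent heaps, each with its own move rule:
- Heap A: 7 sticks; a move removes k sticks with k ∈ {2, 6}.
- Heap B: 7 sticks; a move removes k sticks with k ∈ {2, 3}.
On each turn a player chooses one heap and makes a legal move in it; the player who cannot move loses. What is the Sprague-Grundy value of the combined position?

For heap A, compute g(0), g(1), … with moves {2, 6}:
k:     0  1  2  3  4  5  6  7
g(k):  0  0  1  1  0  0  1  1
So g(7) = 1.
Build the Grundy sequence for heap B with g(k) = mex{g(k−s) : s ∈ {2, 3}, s ≤ k}:
g(0) = mex{} = 0
g(1) = mex{} = 0
g(2) = mex{0} = 1
g(3) = mex{0} = 1
g(4) = mex{0,1} = 2
g(5) = mex{1} = 0
g(6) = mex{1,2} = 0
g(7) = mex{0,2} = 1
So g(7) = 1.
The value of a disjunctive sum is the nim-sum of the parts.
Combined value = 1 ⊕ 1 = 0.

0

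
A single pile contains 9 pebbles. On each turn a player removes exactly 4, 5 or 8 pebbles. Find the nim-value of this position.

2

Compute g(0), g(1), … for moves {4, 5, 8}:
g(0) = mex{} = 0
g(1) = mex{} = 0
g(2) = mex{} = 0
g(3) = mex{} = 0
g(4) = mex{0} = 1
g(5) = mex{0} = 1
g(6) = mex{0} = 1
g(7) = mex{0} = 1
g(8) = mex{0,1} = 2
g(9) = mex{0,1} = 2
So g(9) = 2.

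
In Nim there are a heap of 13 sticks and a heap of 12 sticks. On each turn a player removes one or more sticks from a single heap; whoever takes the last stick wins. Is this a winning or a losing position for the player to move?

Winning position

Nim-sum: 13 ⊕ 12 = 1.
The nim-sum is 1 ≠ 0, so this is an N-position: the player to move can win.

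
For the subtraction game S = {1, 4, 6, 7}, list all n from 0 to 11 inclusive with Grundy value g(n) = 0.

Grundy values for subtraction set {1, 4, 6, 7}:
k:     0  1  2  3  4  5  6  7  8  9 10 11
g(k):  0  1  0  1  2  0  1  2  3  2  0  1
The P-positions (g = 0) in 0..11 are 0, 2, 5, 10.

0, 2, 5, 10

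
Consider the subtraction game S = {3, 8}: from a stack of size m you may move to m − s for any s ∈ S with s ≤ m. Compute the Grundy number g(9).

1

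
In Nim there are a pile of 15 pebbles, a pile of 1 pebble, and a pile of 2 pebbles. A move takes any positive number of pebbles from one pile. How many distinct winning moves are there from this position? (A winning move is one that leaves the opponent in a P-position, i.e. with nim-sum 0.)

Nim-sum: 15 ^ 1 ^ 2 = 12.
The overall nim-sum is X = 12. A pile of size p has a winning move iff p XOR X < p (reduce it to p XOR X).
  15: 15 XOR 12 = 3 < 15 — winning move (to 3).
  1: 1 XOR 12 = 13 ≥ 1 — no move.
  2: 2 XOR 12 = 14 ≥ 2 — no move.
That gives 1 winning move.

1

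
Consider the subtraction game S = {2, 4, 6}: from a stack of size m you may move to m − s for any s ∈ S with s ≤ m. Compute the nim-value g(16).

0

Compute g(0), g(1), … for moves {2, 4, 6}:
k:     0  1  2  3  4  5  6  7  8  9 10 11 12 13 14 15 16
g(k):  0  0  1  1  2  2  3  3  0  0  1  1  2  2  3  3  0
So g(16) = 0.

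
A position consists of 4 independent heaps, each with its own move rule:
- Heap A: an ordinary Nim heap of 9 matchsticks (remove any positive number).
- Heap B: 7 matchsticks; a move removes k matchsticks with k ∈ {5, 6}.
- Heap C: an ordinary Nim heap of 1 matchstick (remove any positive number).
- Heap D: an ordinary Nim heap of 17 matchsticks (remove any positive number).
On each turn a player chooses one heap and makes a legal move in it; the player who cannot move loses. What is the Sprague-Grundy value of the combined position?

24

Heap A is a plain Nim heap of size 9, so its Grundy value is 9.
Grundy values for heap B (subtraction set {5, 6}):
g(0) = mex{} = 0
g(1) = mex{} = 0
g(2) = mex{} = 0
g(3) = mex{} = 0
g(4) = mex{} = 0
g(5) = mex{0} = 1
g(6) = mex{0} = 1
g(7) = mex{0} = 1
So g(7) = 1.
Heap C is a plain Nim heap of size 1, so its Grundy value is 1.
Heap D is a plain Nim heap of size 17, so its Grundy value is 17.
By the Sprague-Grundy theorem, the Grundy value of a sum of independent games is the XOR of the component values.
Combined value = 9 ⊕ 1 ⊕ 1 ⊕ 17 = 24.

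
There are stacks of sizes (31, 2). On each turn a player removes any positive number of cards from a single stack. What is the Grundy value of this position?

In binary:
  11111  (31)
  00010  (2)
  -----
  11101  (29)

29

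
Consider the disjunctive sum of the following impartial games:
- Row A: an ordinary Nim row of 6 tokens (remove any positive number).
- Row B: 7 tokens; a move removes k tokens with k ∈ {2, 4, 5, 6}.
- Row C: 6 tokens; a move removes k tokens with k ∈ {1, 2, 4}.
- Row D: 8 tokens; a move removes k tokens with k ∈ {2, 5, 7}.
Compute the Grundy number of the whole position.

7

Row A is a plain Nim row of size 6, so its Grundy value is 6.
Build the Grundy sequence for row B with g(k) = mex{g(k−s) : s ∈ {2, 4, 5, 6}, s ≤ k}:
g(0) = mex{} = 0
g(1) = mex{} = 0
g(2) = mex{0} = 1
g(3) = mex{0} = 1
g(4) = mex{0,1} = 2
g(5) = mex{0,1} = 2
g(6) = mex{0,1,2} = 3
g(7) = mex{0,1,2} = 3
So g(7) = 3.
For row C, compute g(0), g(1), … with moves {1, 2, 4}:
k:     0  1  2  3  4  5  6
g(k):  0  1  2  0  1  2  0
So g(6) = 0.
Build the Grundy sequence for row D with g(k) = mex{g(k−s) : s ∈ {2, 5, 7}, s ≤ k}:
k:     0  1  2  3  4  5  6  7  8
g(k):  0  0  1  1  0  2  1  3  2
So g(8) = 2.
The value of a disjunctive sum is the nim-sum of the parts.
Combined value = 6 ⊕ 3 ⊕ 0 ⊕ 2 = 7.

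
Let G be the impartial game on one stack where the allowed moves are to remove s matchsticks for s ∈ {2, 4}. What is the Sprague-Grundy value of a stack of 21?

1

Compute g(0), g(1), … for moves {2, 4}:
k:     0  1  2  3  4  5  6  7  8  9 10 11 12 13 14 15 16 17 18 19 20 21
g(k):  0  0  1  1  2  2  0  0  1  1  2  2  0  0  1  1  2  2  0  0  1  1
So g(21) = 1.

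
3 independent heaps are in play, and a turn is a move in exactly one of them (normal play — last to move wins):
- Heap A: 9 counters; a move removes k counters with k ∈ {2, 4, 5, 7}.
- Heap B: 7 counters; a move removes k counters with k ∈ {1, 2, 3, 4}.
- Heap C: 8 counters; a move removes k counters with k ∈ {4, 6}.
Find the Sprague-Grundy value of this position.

0

For heap A, compute g(0), g(1), … with moves {2, 4, 5, 7}:
k:     0  1  2  3  4  5  6  7  8  9
g(k):  0  0  1  1  2  2  3  3  4  0
So g(9) = 0.
Build the Grundy sequence for heap B with g(k) = mex{g(k−s) : s ∈ {1, 2, 3, 4}, s ≤ k}:
k:     0  1  2  3  4  5  6  7
g(k):  0  1  2  3  4  0  1  2
So g(7) = 2.
Build the Grundy sequence for heap C with g(k) = mex{g(k−s) : s ∈ {4, 6}, s ≤ k}:
k:     0  1  2  3  4  5  6  7  8
g(k):  0  0  0  0  1  1  1  1  2
So g(8) = 2.
The value of a disjunctive sum is the nim-sum of the parts.
Combined value = 0 XOR 2 XOR 2 = 0.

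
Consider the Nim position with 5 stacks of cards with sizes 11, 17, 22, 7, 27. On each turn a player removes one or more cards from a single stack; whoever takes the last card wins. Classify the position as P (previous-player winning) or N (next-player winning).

Compute the nim-sum pairwise:
11 ^ 17 = 26
26 ^ 22 = 12
12 ^ 7 = 11
11 ^ 27 = 16
The nim-sum is 16 ≠ 0, so this is an N-position: the player to move can win.

N-position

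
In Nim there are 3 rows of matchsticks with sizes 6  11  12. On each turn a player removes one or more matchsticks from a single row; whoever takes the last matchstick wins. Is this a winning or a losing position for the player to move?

In binary:
  0110  (6)
  1011  (11)
  1100  (12)
  ----
  0001  (1)
The nim-sum is 1 ≠ 0, so this is an N-position: the player to move can win.

Winning position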